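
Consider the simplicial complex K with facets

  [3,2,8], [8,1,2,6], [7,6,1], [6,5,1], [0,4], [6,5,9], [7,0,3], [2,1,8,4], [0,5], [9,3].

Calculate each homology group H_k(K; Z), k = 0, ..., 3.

Take the total order 0 < 1 < 2 < 3 < 4 < 5 < 6 < 7 < 8 < 9 on the vertex set. Then K (dimension 3) consists of the simplices:

  0-simplices (10): [0], [1], [2], [3], [4], [5], [6], [7], [8], [9]
  1-simplices (23): [0,3], [0,4], [0,5], [0,7], [1,2], [1,4], [1,5], [1,6], [1,7], [1,8], [2,3], [2,4], [2,6], [2,8], [3,7], [3,8], [3,9], [4,8], [5,6], [5,9], [6,7], [6,8], [6,9]
  2-simplices (12): [0,3,7], [1,2,4], [1,2,6], [1,2,8], [1,4,8], [1,5,6], [1,6,7], [1,6,8], [2,3,8], [2,4,8], [2,6,8], [5,6,9]
  3-simplices (2): [1,2,4,8], [1,2,6,8]

Hence C_0 ≅ Z^10, C_1 ≅ Z^23, C_2 ≅ Z^12, C_3 ≅ Z^2.

The boundary map ∂_1: C_1 → C_0 maps an edge to its endpoints' difference, ∂[p,q] = q − p.
The resulting 10×23 matrix has rank 9, and its Smith normal form has invariant factors (1,1,1,1,1,1,1,1,1).

The boundary map ∂_2: C_2 → C_1 acts by ∂[p,q,r] = [q,r] − [p,r] + [p,q]. For instance
  ∂[1,6,7] = [6,7] − [1,7] + [1,6],
  ∂[2,6,8] = [6,8] − [2,8] + [2,6].
The resulting 23×12 matrix has rank 10, and its Smith normal form has invariant factors (1,1,1,1,1,1,1,1,1,1).

The boundary map ∂_3: C_3 → C_2 sends each 3-simplex σ to the alternating sum Σ_i (−1)^i (σ with its i-th vertex removed). For instance
  ∂[1,2,4,8] = [2,4,8] − [1,4,8] + [1,2,8] − [1,2,4],
  ∂[1,2,6,8] = [2,6,8] − [1,6,8] + [1,2,8] − [1,2,6].
This gives a 12×2 integer matrix of rank 2; reducing to Smith normal form yields diagonal entries (1,1).

From H_k ≅ ker(∂_k) / im(∂_{k+1}) we obtain:

  H_0: rank C_0 − rank ∂_1 = 10 − 9 = 1, and the invariant factors of ∂_1 are all 1, so H_0 = Z.
  H_1: rank ker ∂_1 − rank ∂_2 = (23 − 9) − 10 = 4, and the invariant factors of ∂_2 are all 1, so H_1 = Z^4.
  H_2: rank ker ∂_2 − rank ∂_3 = (12 − 10) − 2 = 0, and the invariant factors of ∂_3 are all 1, so H_2 = 0.
  H_3: rank ker ∂_3 − rank ∂_4 = (2 − 2) − 0 = 0, and there is no ∂_4, so H_3 = 0.

H_0 ≅ Z,  H_1 ≅ Z^4,  H_2 = 0,  H_3 = 0.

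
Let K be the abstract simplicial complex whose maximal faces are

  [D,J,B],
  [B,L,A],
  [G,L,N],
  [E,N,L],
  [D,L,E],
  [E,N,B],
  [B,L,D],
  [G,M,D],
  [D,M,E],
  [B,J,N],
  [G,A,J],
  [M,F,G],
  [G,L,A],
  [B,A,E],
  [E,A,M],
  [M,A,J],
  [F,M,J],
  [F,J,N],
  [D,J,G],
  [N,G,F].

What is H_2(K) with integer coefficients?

We work with the vertex ordering A < B < D < E < F < G < J < L < M < N. The simplices of K, each written with vertices in increasing order, are:

  0-simplices (10): A, B, D, E, F, G, J, L, M, N
  1-simplices (30): AB, AE, AG, AJ, AL, AM, BD, BE, BJ, BL, BN, DE, DG, DJ, DL, DM, EL, EM, EN, FG, FJ, FM, FN, GJ, GL, GM, GN, JM, JN, LN
  2-simplices (20): ABE, ABL, AEM, AGJ, AGL, AJM, BDJ, BDL, BEN, BJN, DEL, DEM, DGJ, DGM, ELN, FGM, FGN, FJM, FJN, GLN

giving chain groups C_0 ≅ Z^10, C_1 ≅ Z^30, C_2 ≅ Z^20.

The boundary map ∂_1: C_1 → C_0 maps an edge to its endpoints' difference, ∂[p,q] = q − p. For instance
  ∂FG = G − F.
As a 10×30 matrix over Z this has rank 9, with invariant factors (1,1,1,1,1,1,1,1,1).

Boundary ∂_2: C_2 → C_1 sends each 2-simplex [p,q,r] to [q,r] − [p,r] + [p,q]. For instance
  ∂AJM = JM − AM + AJ,
  ∂DGM = GM − DM + DG.
The resulting 30×20 matrix has rank 20, and its Smith normal form has invariant factors (1,1,1,1,1,1,1,1,1,1,1,1,1,1,1,1,1,1,1,2).

Computing H_k = (kernel of ∂_k) / (image of ∂_{k+1}):

  H_2: rank ker ∂_2 − rank ∂_3 = (20 − 20) − 0 = 0, and there is no ∂_3, so H_2 = 0.

H_2 ≅ 0.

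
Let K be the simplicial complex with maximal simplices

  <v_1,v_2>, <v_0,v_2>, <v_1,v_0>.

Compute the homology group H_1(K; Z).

H_1 ≅ Z.

K has 3 vertices, 3 edges.
rank ∂_1 = 2, rank ∂_2 = 0 ⇒ b_1 = 3 − 2 − 0 = 1. So H_1 = Z.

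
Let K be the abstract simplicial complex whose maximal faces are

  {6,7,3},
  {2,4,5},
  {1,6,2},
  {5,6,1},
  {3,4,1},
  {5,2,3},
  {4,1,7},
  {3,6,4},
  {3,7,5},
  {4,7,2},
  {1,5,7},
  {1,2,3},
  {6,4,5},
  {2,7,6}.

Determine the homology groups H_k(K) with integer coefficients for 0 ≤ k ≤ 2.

H_0 ≅ Z,  H_1 ≅ Z^2,  H_2 ≅ Z.

Order the vertices as 1 < 2 < 3 < 4 < 5 < 6 < 7. Listing each simplex with vertices in this order, K has dimension 2 with simplices:

  0-simplices (7): [1], [2], [3], [4], [5], [6], [7]
  1-simplices (21): [1,2], [1,3], [1,4], [1,5], [1,6], [1,7], [2,3], [2,4], [2,5], [2,6], [2,7], [3,4], [3,5], [3,6], [3,7], [4,5], [4,6], [4,7], [5,6], [5,7], [6,7]
  2-simplices (14): [1,2,3], [1,2,6], [1,3,4], [1,4,7], [1,5,6], [1,5,7], [2,3,5], [2,4,5], [2,4,7], [2,6,7], [3,4,6], [3,5,7], [3,6,7], [4,5,6]

Hence C_0 ≅ Z^7, C_1 ≅ Z^21, C_2 ≅ Z^14.

∂_1: C_1 → C_0 maps an edge to its endpoints' difference, ∂[p,q] = q − p. For instance
  ∂[2,6] = [6] − [2].
As a 7×21 matrix over Z this has rank 6, with invariant factors (1,1,1,1,1,1).

Boundary ∂_2: C_2 → C_1 maps a triangle to the signed sum of its edges. For instance
  ∂[2,4,7] = [4,7] − [2,7] + [2,4],
  ∂[2,4,5] = [4,5] − [2,5] + [2,4].
The 21×14 boundary matrix has rank 13 and Smith normal form diag(1,1,1,1,1,1,1,1,1,1,1,1,1).

Now H_k = ker ∂_k / im ∂_{k+1}, so:

  H_0: rank C_0 − rank ∂_1 = 7 − 6 = 1, and the invariant factors of ∂_1 are all 1, so H_0 ≅ Z.
  H_1: rank ker ∂_1 − rank ∂_2 = (21 − 6) − 13 = 2, and the invariant factors of ∂_2 are all 1, so H_1 ≅ Z^2.
  H_2: rank ker ∂_2 − rank ∂_3 = (14 − 13) − 0 = 1, and there is no ∂_3, so H_2 ≅ Z.

As a check, the Euler characteristic is 7 − 21 + 14 = 0, which agrees with 1 − 2 + 1 = 0.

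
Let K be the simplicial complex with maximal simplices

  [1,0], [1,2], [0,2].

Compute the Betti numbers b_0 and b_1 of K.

We work with the vertex ordering 0 < 1 < 2. The simplices of K, each written with vertices in increasing order, are:

  0-simplices (3): [0], [1], [2]
  1-simplices (3): [0,1], [0,2], [1,2]

giving chain groups C_0 ≅ Z^3, C_1 ≅ Z^3.

∂_1: C_1 → C_0 maps an edge to its endpoints' difference, ∂[p,q] = q − p.
The resulting 3×3 matrix has rank 2, and its Smith normal form has invariant factors (1,1).

From H_k ≅ ker(∂_k) / im(∂_{k+1}) we obtain:

  H_0: rank C_0 − rank ∂_1 = 3 − 2 = 1, and the invariant factors of ∂_1 are all 1, so H_0 = Z.
  H_1: rank ker ∂_1 − rank ∂_2 = (3 − 2) − 0 = 1, and there is no ∂_2, so H_1 = Z.

As a check, the Euler characteristic is 3 − 3 = 0, which agrees with 1 − 1 = 0.

Hence the Betti numbers are b_0 = 1, b_1 = 1.

b_0 = 1, b_1 = 1.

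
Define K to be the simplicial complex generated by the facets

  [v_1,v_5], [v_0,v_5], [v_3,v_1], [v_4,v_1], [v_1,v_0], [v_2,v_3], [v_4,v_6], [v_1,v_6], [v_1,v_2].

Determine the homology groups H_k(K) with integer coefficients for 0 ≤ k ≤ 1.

H_0 ≅ Z,  H_1 ≅ Z^3.

Fix the vertex order v_0 < v_1 < v_2 < v_3 < v_4 < v_5 < v_6 and write every simplex with vertices in increasing order. Then dim K = 1 and the simplices of K are:

  0-simplices (7): [v_0], [v_1], [v_2], [v_3], [v_4], [v_5], [v_6]
  1-simplices (9): [v_0,v_1], [v_0,v_5], [v_1,v_2], [v_1,v_3], [v_1,v_4], [v_1,v_5], [v_1,v_6], [v_2,v_3], [v_4,v_6]

giving chain groups C_0 ≅ Z^7, C_1 ≅ Z^9.

The boundary map ∂_1: C_1 → C_0 sends each edge [p,q] (with p < q) to q − p. For instance
  ∂[v_1,v_4] = [v_4] − [v_1].
This gives a 7×9 integer matrix of rank 6; reducing to Smith normal form yields diagonal entries (1,1,1,1,1,1).

Computing H_k = (kernel of ∂_k) / (image of ∂_{k+1}):

  H_0: rank C_0 − rank ∂_1 = 7 − 6 = 1, and the invariant factors of ∂_1 are all 1, so H_0 ≅ Z.
  H_1: rank ker ∂_1 − rank ∂_2 = (9 − 6) − 0 = 3, and there is no ∂_2, so H_1 ≅ Z^3.

(K is a triangulation of a wedge of 3 circles.)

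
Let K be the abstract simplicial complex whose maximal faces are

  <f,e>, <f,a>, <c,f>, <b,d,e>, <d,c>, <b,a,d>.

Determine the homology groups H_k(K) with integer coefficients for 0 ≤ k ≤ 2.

K has 6 vertices, 9 edges, 2 triangles.
rank ∂_0 = 0, rank ∂_1 = 5 ⇒ b_0 = 6 − 0 − 5 = 1; all invariant factors of ∂_1 are 1 so no torsion. So H_0 ≅ Z.
rank ∂_1 = 5, rank ∂_2 = 2 ⇒ b_1 = 9 − 5 − 2 = 2; all invariant factors of ∂_2 are 1 so no torsion. So H_1 ≅ Z^2.
rank ∂_2 = 2, rank ∂_3 = 0 ⇒ b_2 = 2 − 2 − 0 = 0. So H_2 ≅ 0.

H_0 = Z,  H_1 = Z^2,  H_2 = 0.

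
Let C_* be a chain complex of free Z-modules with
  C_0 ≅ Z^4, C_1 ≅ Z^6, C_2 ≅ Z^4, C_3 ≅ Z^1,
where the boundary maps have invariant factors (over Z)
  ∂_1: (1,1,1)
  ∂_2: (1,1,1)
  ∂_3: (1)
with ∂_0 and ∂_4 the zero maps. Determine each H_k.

H_0 ≅ Z,  H_1 = 0,  H_2 = 0,  H_3 = 0.

H_0: b_0 = 4 − 0 − 3 = 1; torsion from ∂_1 factors > 1: none. So H_0 ≅ Z.
H_1: b_1 = 6 − 3 − 3 = 0; torsion from ∂_2 factors > 1: none. So H_1 ≅ 0.
H_2: b_2 = 4 − 3 − 1 = 0; torsion from ∂_3 factors > 1: none. So H_2 ≅ 0.
H_3: b_3 = 1 − 1 − 0 = 0; torsion from ∂_4 factors > 1: none. So H_3 ≅ 0.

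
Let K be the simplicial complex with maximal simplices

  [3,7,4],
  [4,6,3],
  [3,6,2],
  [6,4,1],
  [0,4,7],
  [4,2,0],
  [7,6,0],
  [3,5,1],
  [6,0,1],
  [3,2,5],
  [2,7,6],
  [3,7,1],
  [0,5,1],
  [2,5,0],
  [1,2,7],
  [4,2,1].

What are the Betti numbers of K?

Fix the vertex order 0 < 1 < 2 < 3 < 4 < 5 < 6 < 7 and write every simplex with vertices in increasing order. Then dim K = 2 and the simplices of K are:

  0-simplices (8): [0], [1], [2], [3], [4], [5], [6], [7]
  1-simplices (24): (24 of them)
  2-simplices (16): [0,1,5], [0,1,6], [0,2,4], [0,2,5], [0,4,7], [0,6,7], [1,2,4], [1,2,7], [1,3,5], [1,3,7], [1,4,6], [2,3,5], [2,3,6], [2,6,7], [3,4,6], [3,4,7]

Hence C_0 ≅ Z^8, C_1 ≅ Z^24, C_2 ≅ Z^16.

Boundary ∂_1: C_1 → C_0 sends each edge [p,q] (with p < q) to q − p.
The 8×24 boundary matrix has rank 7 and Smith normal form diag(1,1,1,1,1,1,1).

Boundary ∂_2: C_2 → C_1 acts by ∂[p,q,r] = [q,r] − [p,r] + [p,q]. For instance
  ∂[0,1,5] = [1,5] − [0,5] + [0,1],
  ∂[1,2,4] = [2,4] − [1,4] + [1,2].
This gives a 24×16 integer matrix of rank 15; reducing to Smith normal form yields diagonal entries (1,1,1,1,1,1,1,1,1,1,1,1,1,1,1).

Reading off H_k = ker ∂_k / im ∂_{k+1}:

  H_0: rank C_0 − rank ∂_1 = 8 − 7 = 1, and the invariant factors of ∂_1 are all 1, so H_0 = Z.
  H_1: rank ker ∂_1 − rank ∂_2 = (24 − 7) − 15 = 2, and the invariant factors of ∂_2 are all 1, so H_1 = Z^2.
  H_2: rank ker ∂_2 − rank ∂_3 = (16 − 15) − 0 = 1, and there is no ∂_3, so H_2 = Z.

As a check, the Euler characteristic is 8 − 24 + 16 = 0, which agrees with 1 − 2 + 1 = 0.
(K is a triangulation of the torus T^2.)

Hence the Betti numbers are b_0 = 1, b_1 = 2, b_2 = 1.

b_0 = 1, b_1 = 2, b_2 = 1.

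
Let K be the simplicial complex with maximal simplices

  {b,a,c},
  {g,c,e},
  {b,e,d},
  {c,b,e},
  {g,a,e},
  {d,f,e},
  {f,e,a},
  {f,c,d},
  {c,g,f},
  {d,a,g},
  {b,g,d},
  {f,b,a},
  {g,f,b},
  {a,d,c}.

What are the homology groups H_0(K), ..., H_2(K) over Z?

K has 7 vertices, 21 edges, 14 triangles.
rank ∂_0 = 0, rank ∂_1 = 6 ⇒ b_0 = 7 − 0 − 6 = 1; all invariant factors of ∂_1 are 1 so no torsion. So H_0 = Z.
rank ∂_1 = 6, rank ∂_2 = 13 ⇒ b_1 = 21 − 6 − 13 = 2; all invariant factors of ∂_2 are 1 so no torsion. So H_1 = Z^2.
rank ∂_2 = 13, rank ∂_3 = 0 ⇒ b_2 = 14 − 13 − 0 = 1. So H_2 = Z.

H_0 = Z,  H_1 = Z^2,  H_2 = Z.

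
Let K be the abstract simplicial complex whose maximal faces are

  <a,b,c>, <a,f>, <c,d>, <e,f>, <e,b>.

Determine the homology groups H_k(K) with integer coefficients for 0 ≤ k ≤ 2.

H_0 = Z,  H_1 = Z,  H_2 = 0.

Take the total order a < b < c < d < e < f on the vertex set. Then K (dimension 2) consists of the simplices:

  0-simplices (6): a, b, c, d, e, f
  1-simplices (7): ab, ac, af, bc, be, cd, ef
  2-simplices (1): abc

so the chain groups are C_0 ≅ Z^6, C_1 ≅ Z^7, C_2 ≅ Z^1.

Boundary ∂_1: C_1 → C_0 sends each edge [p,q] (with p < q) to q − p. For instance
  ∂ac = c − a.
This gives a 6×7 integer matrix of rank 5; reducing to Smith normal form yields diagonal entries (1,1,1,1,1).

The boundary map ∂_2: C_2 → C_1 acts by ∂[p,q,r] = [q,r] − [p,r] + [p,q]. For instance
  ∂abc = bc − ac + ab.
The resulting 7×1 matrix has rank 1, and its Smith normal form has invariant factors (1).

Computing H_k = (kernel of ∂_k) / (image of ∂_{k+1}):

  H_0: rank C_0 − rank ∂_1 = 6 − 5 = 1, and the invariant factors of ∂_1 are all 1, so H_0 = Z.
  H_1: rank ker ∂_1 − rank ∂_2 = (7 − 5) − 1 = 1, and the invariant factors of ∂_2 are all 1, so H_1 = Z.
  H_2: rank ker ∂_2 − rank ∂_3 = (1 − 1) − 0 = 0, and there is no ∂_3, so H_2 = 0.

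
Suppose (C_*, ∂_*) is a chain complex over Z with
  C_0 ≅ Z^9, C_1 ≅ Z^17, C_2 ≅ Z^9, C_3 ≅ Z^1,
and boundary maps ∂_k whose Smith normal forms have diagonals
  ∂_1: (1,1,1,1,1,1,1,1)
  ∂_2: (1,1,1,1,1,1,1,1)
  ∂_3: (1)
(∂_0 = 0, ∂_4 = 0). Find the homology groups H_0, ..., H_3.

H_0 = Z,  H_1 = Z,  H_2 = 0,  H_3 = 0.

H_0: b_0 = 9 − 0 − 8 = 1; torsion from ∂_1 factors > 1: none. So H_0 = Z.
H_1: b_1 = 17 − 8 − 8 = 1; torsion from ∂_2 factors > 1: none. So H_1 = Z.
H_2: b_2 = 9 − 8 − 1 = 0; torsion from ∂_3 factors > 1: none. So H_2 = 0.
H_3: b_3 = 1 − 1 − 0 = 0; torsion from ∂_4 factors > 1: none. So H_3 = 0.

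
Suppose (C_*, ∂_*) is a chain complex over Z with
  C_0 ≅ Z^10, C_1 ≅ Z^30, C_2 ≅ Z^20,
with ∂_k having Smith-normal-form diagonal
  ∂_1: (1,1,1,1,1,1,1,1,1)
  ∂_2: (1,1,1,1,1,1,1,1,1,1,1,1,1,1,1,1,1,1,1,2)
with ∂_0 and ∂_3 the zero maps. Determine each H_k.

H_0: b_0 = 10 − 0 − 9 = 1; torsion from ∂_1 factors > 1: none. So H_0 ≅ Z.
H_1: b_1 = 30 − 9 − 20 = 1; torsion from ∂_2 factors > 1: [2]. So H_1 ≅ Z ⊕ Z/2.
H_2: b_2 = 20 − 20 − 0 = 0; torsion from ∂_3 factors > 1: none. So H_2 ≅ 0.

H_0 ≅ Z,  H_1 ≅ Z ⊕ Z/2,  H_2 = 0.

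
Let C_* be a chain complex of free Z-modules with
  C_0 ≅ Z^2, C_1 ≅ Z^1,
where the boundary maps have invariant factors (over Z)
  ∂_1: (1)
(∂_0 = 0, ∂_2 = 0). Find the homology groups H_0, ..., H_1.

H_0 = Z,  H_1 = 0.

H_0: b_0 = 2 − 0 − 1 = 1; torsion from ∂_1 factors > 1: none. So H_0 = Z.
H_1: b_1 = 1 − 1 − 0 = 0; torsion from ∂_2 factors > 1: none. So H_1 = 0.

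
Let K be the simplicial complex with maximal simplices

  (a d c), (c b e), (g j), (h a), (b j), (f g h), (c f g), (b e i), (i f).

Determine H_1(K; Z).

H_1 ≅ Z^3.

K has 10 vertices, 17 edges, 5 triangles.
rank ∂_1 = 9, rank ∂_2 = 5 ⇒ b_1 = 17 − 9 − 5 = 3; all invariant factors of ∂_2 are 1 so no torsion. So H_1 = Z^3.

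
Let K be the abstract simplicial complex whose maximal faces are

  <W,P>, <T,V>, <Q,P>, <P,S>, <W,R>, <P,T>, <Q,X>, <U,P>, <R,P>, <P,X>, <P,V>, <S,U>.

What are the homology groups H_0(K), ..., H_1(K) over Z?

K has 9 vertices, 12 edges.
rank ∂_0 = 0, rank ∂_1 = 8 ⇒ b_0 = 9 − 0 − 8 = 1; all invariant factors of ∂_1 are 1 so no torsion. So H_0 = Z.
rank ∂_1 = 8, rank ∂_2 = 0 ⇒ b_1 = 12 − 8 − 0 = 4. So H_1 = Z^4.

H_0 = Z,  H_1 = Z^4.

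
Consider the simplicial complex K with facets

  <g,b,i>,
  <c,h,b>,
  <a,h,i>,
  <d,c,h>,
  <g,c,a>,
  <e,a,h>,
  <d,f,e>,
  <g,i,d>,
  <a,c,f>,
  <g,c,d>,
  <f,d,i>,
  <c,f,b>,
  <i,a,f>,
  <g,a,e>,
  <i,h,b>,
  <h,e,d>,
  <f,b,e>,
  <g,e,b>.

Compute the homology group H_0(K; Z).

H_0 ≅ Z.

Order the vertices as a < b < c < d < e < f < g < h < i. Listing each simplex with vertices in this order, K has dimension 2 with simplices:

  0-simplices (9): a, b, c, d, e, f, g, h, i
  1-simplices (27): ac, ae, af, ag, ah, ai, bc, be, bf, bg, bh, bi, cd, cf, cg, ch, de, df, dg, dh, di, ef, eg, eh, fi, gi, hi
  2-simplices (18): acf, acg, aeg, aeh, afi, ahi, bcf, bch, bef, beg, bgi, bhi, cdg, cdh, def, deh, dfi, dgi

so the chain groups are C_0 ≅ Z^9, C_1 ≅ Z^27, C_2 ≅ Z^18.

Boundary ∂_1: C_1 → C_0 maps an edge to its endpoints' difference, ∂[p,q] = q − p. For instance
  ∂bc = c − b.
The resulting 9×27 matrix has rank 8, and its Smith normal form has invariant factors (1,1,1,1,1,1,1,1).

∂_2: C_2 → C_1 acts by ∂[p,q,r] = [q,r] − [p,r] + [p,q]. For instance
  ∂def = ef − df + de,
  ∂acg = cg − ag + ac.
This gives a 27×18 integer matrix of rank 17; reducing to Smith normal form yields diagonal entries (1,1,1,1,1,1,1,1,1,1,1,1,1,1,1,1,1).

Now H_k = ker ∂_k / im ∂_{k+1}, so:

  H_0: rank C_0 − rank ∂_1 = 9 − 8 = 1, and the invariant factors of ∂_1 are all 1, so H_0 ≅ Z.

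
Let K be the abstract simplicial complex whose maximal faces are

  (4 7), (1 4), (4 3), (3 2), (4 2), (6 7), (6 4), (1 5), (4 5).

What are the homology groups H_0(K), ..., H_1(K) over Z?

Order the vertices as 1 < 2 < 3 < 4 < 5 < 6 < 7. Listing each simplex with vertices in this order, K has dimension 1 with simplices:

  0-simplices (7): [1], [2], [3], [4], [5], [6], [7]
  1-simplices (9): [1,4], [1,5], [2,3], [2,4], [3,4], [4,5], [4,6], [4,7], [6,7]

so the chain groups are C_0 ≅ Z^7, C_1 ≅ Z^9.

Boundary ∂_1: C_1 → C_0 sends each edge [p,q] (with p < q) to q − p. For instance
  ∂[2,3] = [3] − [2].
As a 7×9 matrix over Z this has rank 6, with invariant factors (1,1,1,1,1,1).

Computing H_k = (kernel of ∂_k) / (image of ∂_{k+1}):

  H_0: rank C_0 − rank ∂_1 = 7 − 6 = 1, and the invariant factors of ∂_1 are all 1, so H_0 ≅ Z.
  H_1: rank ker ∂_1 − rank ∂_2 = (9 − 6) − 0 = 3, and there is no ∂_2, so H_1 ≅ Z^3.

H_0 = Z,  H_1 = Z^3.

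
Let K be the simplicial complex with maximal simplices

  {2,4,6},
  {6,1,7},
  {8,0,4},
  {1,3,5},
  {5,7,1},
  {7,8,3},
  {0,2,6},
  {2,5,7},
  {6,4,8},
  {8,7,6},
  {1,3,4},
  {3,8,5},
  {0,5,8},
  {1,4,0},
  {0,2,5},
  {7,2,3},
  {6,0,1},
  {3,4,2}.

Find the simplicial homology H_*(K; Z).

Order the vertices as 0 < 1 < 2 < 3 < 4 < 5 < 6 < 7 < 8. Listing each simplex with vertices in this order, K has dimension 2 with simplices:

  0-simplices (9): [0], [1], [2], [3], [4], [5], [6], [7], [8]
  1-simplices (27): (27 of them)
  2-simplices (18): [0,1,4], [0,1,6], [0,2,5], [0,2,6], [0,4,8], [0,5,8], [1,3,4], [1,3,5], [1,5,7], [1,6,7], [2,3,4], [2,3,7], [2,4,6], [2,5,7], [3,5,8], [3,7,8], [4,6,8], [6,7,8]

so the chain groups are C_0 ≅ Z^9, C_1 ≅ Z^27, C_2 ≅ Z^18.

The boundary map ∂_1: C_1 → C_0 is given by ∂[p,q] = [q] − [p].
This gives a 9×27 integer matrix of rank 8; reducing to Smith normal form yields diagonal entries (1,1,1,1,1,1,1,1).

The boundary map ∂_2: C_2 → C_1 acts by ∂[p,q,r] = [q,r] − [p,r] + [p,q]. For instance
  ∂[2,5,7] = [5,7] − [2,7] + [2,5],
  ∂[1,5,7] = [5,7] − [1,7] + [1,5].
As a 27×18 matrix over Z this has rank 18, with invariant factors (1,1,1,1,1,1,1,1,1,1,1,1,1,1,1,1,1,2).

Computing H_k = (kernel of ∂_k) / (image of ∂_{k+1}):

  H_0: rank C_0 − rank ∂_1 = 9 − 8 = 1, and the invariant factors of ∂_1 are all 1, so H_0 = Z.
  H_1: rank ker ∂_1 − rank ∂_2 = (27 − 8) − 18 = 1, and ∂_2 has invariant factor 2 > 1, so H_1 = Z ⊕ Z/2.
  H_2: rank ker ∂_2 − rank ∂_3 = (18 − 18) − 0 = 0, and there is no ∂_3, so H_2 = 0.

As a check, the Euler characteristic is 9 − 27 + 18 = 0, which agrees with 1 − 1 + 0 = 0.

H_0 = Z,  H_1 = Z ⊕ Z/2,  H_2 = 0.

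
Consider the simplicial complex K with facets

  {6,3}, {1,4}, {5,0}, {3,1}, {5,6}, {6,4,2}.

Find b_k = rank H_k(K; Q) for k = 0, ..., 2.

We work with the vertex ordering 0 < 1 < 2 < 3 < 4 < 5 < 6. The simplices of K, each written with vertices in increasing order, are:

  0-simplices (7): [0], [1], [2], [3], [4], [5], [6]
  1-simplices (8): [0,5], [1,3], [1,4], [2,4], [2,6], [3,6], [4,6], [5,6]
  2-simplices (1): [2,4,6]

giving chain groups C_0 ≅ Z^7, C_1 ≅ Z^8, C_2 ≅ Z^1.

Boundary ∂_1: C_1 → C_0 is given by ∂[p,q] = [q] − [p].
This gives a 7×8 integer matrix of rank 6; reducing to Smith normal form yields diagonal entries (1,1,1,1,1,1).

∂_2: C_2 → C_1 sends each 2-simplex [p,q,r] to [q,r] − [p,r] + [p,q]. For instance
  ∂[2,4,6] = [4,6] − [2,6] + [2,4].
This gives a 8×1 integer matrix of rank 1; reducing to Smith normal form yields diagonal entries (1).

From H_k ≅ ker(∂_k) / im(∂_{k+1}) we obtain:

  H_0: rank C_0 − rank ∂_1 = 7 − 6 = 1, and the invariant factors of ∂_1 are all 1, so H_0 = Z.
  H_1: rank ker ∂_1 − rank ∂_2 = (8 − 6) − 1 = 1, and the invariant factors of ∂_2 are all 1, so H_1 = Z.
  H_2: rank ker ∂_2 − rank ∂_3 = (1 − 1) − 0 = 0, and there is no ∂_3, so H_2 = 0.

Hence the Betti numbers are b_0 = 1, b_1 = 1, b_2 = 0.

b_0 = 1, b_1 = 1, b_2 = 0.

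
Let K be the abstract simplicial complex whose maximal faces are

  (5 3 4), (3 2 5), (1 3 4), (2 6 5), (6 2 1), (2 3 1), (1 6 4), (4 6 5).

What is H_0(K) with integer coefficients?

Take the total order 1 < 2 < 3 < 4 < 5 < 6 on the vertex set. Then K (dimension 2) consists of the simplices:

  0-simplices (6): [1], [2], [3], [4], [5], [6]
  1-simplices (12): [1,2], [1,3], [1,4], [1,6], [2,3], [2,5], [2,6], [3,4], [3,5], [4,5], [4,6], [5,6]
  2-simplices (8): [1,2,3], [1,2,6], [1,3,4], [1,4,6], [2,3,5], [2,5,6], [3,4,5], [4,5,6]

Hence C_0 ≅ Z^6, C_1 ≅ Z^12, C_2 ≅ Z^8.

The boundary map ∂_1: C_1 → C_0 sends each edge [p,q] (with p < q) to q − p. For instance
  ∂[2,5] = [5] − [2].
The 6×12 boundary matrix has rank 5 and Smith normal form diag(1,1,1,1,1).

∂_2: C_2 → C_1 sends each 2-simplex [p,q,r] to [q,r] − [p,r] + [p,q]. For instance
  ∂[2,3,5] = [3,5] − [2,5] + [2,3],
  ∂[4,5,6] = [5,6] − [4,6] + [4,5].
This gives a 12×8 integer matrix of rank 7; reducing to Smith normal form yields diagonal entries (1,1,1,1,1,1,1).

Now H_k = ker ∂_k / im ∂_{k+1}, so:

  H_0: rank C_0 − rank ∂_1 = 6 − 5 = 1, and the invariant factors of ∂_1 are all 1, so H_0 = Z.

(K is a triangulation of the 2-sphere S^2.)

H_0 = Z.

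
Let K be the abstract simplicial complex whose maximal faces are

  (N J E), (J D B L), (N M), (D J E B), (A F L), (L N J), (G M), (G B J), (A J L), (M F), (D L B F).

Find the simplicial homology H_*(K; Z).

H_0 ≅ Z,  H_1 ≅ Z^2,  H_2 = 0,  H_3 = 0.

We work with the vertex ordering A < B < D < E < F < G < J < L < M < N. The simplices of K, each written with vertices in increasing order, are:

  0-simplices (10): A, B, D, E, F, G, J, L, M, N
  1-simplices (23): AF, AJ, AL, BD, BE, BF, BG, BJ, BL, DE, DF, DJ, DL, EJ, EN, FL, FM, GJ, GM, JL, JN, LN, MN
  2-simplices (15): AFL, AJL, BDE, BDF, BDJ, BDL, BEJ, BFL, BGJ, BJL, DEJ, DFL, DJL, EJN, JLN
  3-simplices (3): BDEJ, BDFL, BDJL

so the chain groups are C_0 ≅ Z^10, C_1 ≅ Z^23, C_2 ≅ Z^15, C_3 ≅ Z^3.

∂_1: C_1 → C_0 is given by ∂[p,q] = [q] − [p]. For instance
  ∂FM = M − F.
As a 10×23 matrix over Z this has rank 9, with invariant factors (1,1,1,1,1,1,1,1,1).

Boundary ∂_2: C_2 → C_1 maps a triangle to the signed sum of its edges. For instance
  ∂BGJ = GJ − BJ + BG,
  ∂BDE = DE − BE + BD.
This gives a 23×15 integer matrix of rank 12; reducing to Smith normal form yields diagonal entries (1,1,1,1,1,1,1,1,1,1,1,1).

The boundary map ∂_3: C_3 → C_2 sends each 3-simplex σ to the alternating sum Σ_i (−1)^i (σ with its i-th vertex removed). For instance
  ∂BDEJ = DEJ − BEJ + BDJ − BDE,
  ∂BDJL = DJL − BJL + BDL − BDJ.
As a 15×3 matrix over Z this has rank 3, with invariant factors (1,1,1).

From H_k ≅ ker(∂_k) / im(∂_{k+1}) we obtain:

  H_0: rank C_0 − rank ∂_1 = 10 − 9 = 1, and the invariant factors of ∂_1 are all 1, so H_0 = Z.
  H_1: rank ker ∂_1 − rank ∂_2 = (23 − 9) − 12 = 2, and the invariant factors of ∂_2 are all 1, so H_1 = Z^2.
  H_2: rank ker ∂_2 − rank ∂_3 = (15 − 12) − 3 = 0, and the invariant factors of ∂_3 are all 1, so H_2 = 0.
  H_3: rank ker ∂_3 − rank ∂_4 = (3 − 3) − 0 = 0, and there is no ∂_4, so H_3 = 0.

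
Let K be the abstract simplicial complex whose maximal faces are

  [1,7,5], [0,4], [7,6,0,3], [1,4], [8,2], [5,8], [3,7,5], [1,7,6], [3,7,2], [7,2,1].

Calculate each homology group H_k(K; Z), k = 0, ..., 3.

Take the total order 0 < 1 < 2 < 3 < 4 < 5 < 6 < 7 < 8 on the vertex set. Then K (dimension 3) consists of the simplices:

  0-simplices (9): [0], [1], [2], [3], [4], [5], [6], [7], [8]
  1-simplices (18): [0,3], [0,4], [0,6], [0,7], [1,2], [1,4], [1,5], [1,6], [1,7], [2,3], [2,7], [2,8], [3,5], [3,6], [3,7], [5,7], [5,8], [6,7]
  2-simplices (9): [0,3,6], [0,3,7], [0,6,7], [1,2,7], [1,5,7], [1,6,7], [2,3,7], [3,5,7], [3,6,7]
  3-simplices (1): [0,3,6,7]

Hence C_0 ≅ Z^9, C_1 ≅ Z^18, C_2 ≅ Z^9, C_3 ≅ Z^1.

∂_1: C_1 → C_0 sends each edge [p,q] (with p < q) to q − p.
The 9×18 boundary matrix has rank 8 and Smith normal form diag(1,1,1,1,1,1,1,1).

The boundary map ∂_2: C_2 → C_1 sends each 2-simplex [p,q,r] to [q,r] − [p,r] + [p,q]. For instance
  ∂[3,5,7] = [5,7] − [3,7] + [3,5],
  ∂[0,3,6] = [3,6] − [0,6] + [0,3].
As a 18×9 matrix over Z this has rank 8, with invariant factors (1,1,1,1,1,1,1,1).

∂_3: C_3 → C_2 sends each 3-simplex σ to the alternating sum Σ_i (−1)^i (σ with its i-th vertex removed). For instance
  ∂[0,3,6,7] = [3,6,7] − [0,6,7] + [0,3,7] − [0,3,6].
This gives a 9×1 integer matrix of rank 1; reducing to Smith normal form yields diagonal entries (1).

From H_k ≅ ker(∂_k) / im(∂_{k+1}) we obtain:

  H_0: rank C_0 − rank ∂_1 = 9 − 8 = 1, and the invariant factors of ∂_1 are all 1, so H_0 ≅ Z.
  H_1: rank ker ∂_1 − rank ∂_2 = (18 − 8) − 8 = 2, and the invariant factors of ∂_2 are all 1, so H_1 ≅ Z^2.
  H_2: rank ker ∂_2 − rank ∂_3 = (9 − 8) − 1 = 0, and the invariant factors of ∂_3 are all 1, so H_2 ≅ 0.
  H_3: rank ker ∂_3 − rank ∂_4 = (1 − 1) − 0 = 0, and there is no ∂_4, so H_3 ≅ 0.

H_0 ≅ Z,  H_1 ≅ Z^2,  H_2 = 0,  H_3 = 0.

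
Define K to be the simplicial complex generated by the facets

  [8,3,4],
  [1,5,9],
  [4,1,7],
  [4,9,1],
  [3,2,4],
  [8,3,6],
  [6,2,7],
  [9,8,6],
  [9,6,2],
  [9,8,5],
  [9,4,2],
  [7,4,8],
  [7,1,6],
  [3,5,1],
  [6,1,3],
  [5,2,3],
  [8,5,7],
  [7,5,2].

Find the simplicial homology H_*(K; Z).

Take the total order 1 < 2 < 3 < 4 < 5 < 6 < 7 < 8 < 9 on the vertex set. Then K (dimension 2) consists of the simplices:

  0-simplices (9): [1], [2], [3], [4], [5], [6], [7], [8], [9]
  1-simplices (27): (27 of them)
  2-simplices (18): [1,3,5], [1,3,6], [1,4,7], [1,4,9], [1,5,9], [1,6,7], [2,3,4], [2,3,5], [2,4,9], [2,5,7], [2,6,7], [2,6,9], [3,4,8], [3,6,8], [4,7,8], [5,7,8], [5,8,9], [6,8,9]

Hence C_0 ≅ Z^9, C_1 ≅ Z^27, C_2 ≅ Z^18.

∂_1: C_1 → C_0 sends each edge [p,q] (with p < q) to q − p.
The resulting 9×27 matrix has rank 8, and its Smith normal form has invariant factors (1,1,1,1,1,1,1,1).

∂_2: C_2 → C_1 sends each 2-simplex [p,q,r] to [q,r] − [p,r] + [p,q]. For instance
  ∂[1,5,9] = [5,9] − [1,9] + [1,5],
  ∂[1,4,9] = [4,9] − [1,9] + [1,4].
As a 27×18 matrix over Z this has rank 17, with invariant factors (1,1,1,1,1,1,1,1,1,1,1,1,1,1,1,1,1).

Reading off H_k = ker ∂_k / im ∂_{k+1}:

  H_0: rank C_0 − rank ∂_1 = 9 − 8 = 1, and the invariant factors of ∂_1 are all 1, so H_0 = Z.
  H_1: rank ker ∂_1 − rank ∂_2 = (27 − 8) − 17 = 2, and the invariant factors of ∂_2 are all 1, so H_1 = Z^2.
  H_2: rank ker ∂_2 − rank ∂_3 = (18 − 17) − 0 = 1, and there is no ∂_3, so H_2 = Z.

H_0 = Z,  H_1 = Z^2,  H_2 = Z.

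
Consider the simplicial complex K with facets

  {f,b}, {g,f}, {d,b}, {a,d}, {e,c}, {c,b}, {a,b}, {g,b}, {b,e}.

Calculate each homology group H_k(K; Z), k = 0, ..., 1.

H_0 ≅ Z,  H_1 ≅ Z^3.

Take the total order a < b < c < d < e < f < g on the vertex set. Then K (dimension 1) consists of the simplices:

  0-simplices (7): a, b, c, d, e, f, g
  1-simplices (9): ab, ad, bc, bd, be, bf, bg, ce, fg

giving chain groups C_0 ≅ Z^7, C_1 ≅ Z^9.

The boundary map ∂_1: C_1 → C_0 sends each edge [p,q] (with p < q) to q − p. For instance
  ∂bc = c − b.
This gives a 7×9 integer matrix of rank 6; reducing to Smith normal form yields diagonal entries (1,1,1,1,1,1).

Reading off H_k = ker ∂_k / im ∂_{k+1}:

  H_0: rank C_0 − rank ∂_1 = 7 − 6 = 1, and the invariant factors of ∂_1 are all 1, so H_0 = Z.
  H_1: rank ker ∂_1 − rank ∂_2 = (9 − 6) − 0 = 3, and there is no ∂_2, so H_1 = Z^3.

As a check, the Euler characteristic is 7 − 9 = -2, which agrees with 1 − 3 = -2.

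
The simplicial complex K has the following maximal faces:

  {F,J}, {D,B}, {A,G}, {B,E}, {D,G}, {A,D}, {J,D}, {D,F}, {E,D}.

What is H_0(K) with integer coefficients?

We work with the vertex ordering A < B < D < E < F < G < J. The simplices of K, each written with vertices in increasing order, are:

  0-simplices (7): A, B, D, E, F, G, J
  1-simplices (9): AD, AG, BD, BE, DE, DF, DG, DJ, FJ

so the chain groups are C_0 ≅ Z^7, C_1 ≅ Z^9.

The boundary map ∂_1: C_1 → C_0 is given by ∂[p,q] = [q] − [p]. For instance
  ∂DJ = J − D.
The resulting 7×9 matrix has rank 6, and its Smith normal form has invariant factors (1,1,1,1,1,1).

Computing H_k = (kernel of ∂_k) / (image of ∂_{k+1}):

  H_0: rank C_0 − rank ∂_1 = 7 − 6 = 1, and the invariant factors of ∂_1 are all 1, so H_0 = Z.

H_0 ≅ Z.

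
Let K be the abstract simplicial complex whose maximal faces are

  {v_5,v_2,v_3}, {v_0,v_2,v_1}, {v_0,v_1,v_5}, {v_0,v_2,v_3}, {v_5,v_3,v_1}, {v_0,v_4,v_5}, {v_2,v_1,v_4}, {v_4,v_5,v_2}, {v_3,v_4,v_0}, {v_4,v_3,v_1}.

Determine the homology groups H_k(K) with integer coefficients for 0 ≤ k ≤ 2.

H_0 = Z,  H_1 = Z/2,  H_2 = 0.

Fix the vertex order v_0 < v_1 < v_2 < v_3 < v_4 < v_5 and write every simplex with vertices in increasing order. Then dim K = 2 and the simplices of K are:

  0-simplices (6): [v_0], [v_1], [v_2], [v_3], [v_4], [v_5]
  1-simplices (15): (15 of them)
  2-simplices (10): [v_0,v_1,v_2], [v_0,v_1,v_5], [v_0,v_2,v_3], [v_0,v_3,v_4], [v_0,v_4,v_5], [v_1,v_2,v_4], [v_1,v_3,v_4], [v_1,v_3,v_5], [v_2,v_3,v_5], [v_2,v_4,v_5]

giving chain groups C_0 ≅ Z^6, C_1 ≅ Z^15, C_2 ≅ Z^10.

The boundary map ∂_1: C_1 → C_0 sends each edge [p,q] (with p < q) to q − p. For instance
  ∂[v_1,v_4] = [v_4] − [v_1].
This gives a 6×15 integer matrix of rank 5; reducing to Smith normal form yields diagonal entries (1,1,1,1,1).

The boundary map ∂_2: C_2 → C_1 sends each 2-simplex [p,q,r] to [q,r] − [p,r] + [p,q]. For instance
  ∂[v_2,v_3,v_5] = [v_3,v_5] − [v_2,v_5] + [v_2,v_3],
  ∂[v_0,v_2,v_3] = [v_2,v_3] − [v_0,v_3] + [v_0,v_2].
This gives a 15×10 integer matrix of rank 10; reducing to Smith normal form yields diagonal entries (1,1,1,1,1,1,1,1,1,2).

From H_k ≅ ker(∂_k) / im(∂_{k+1}) we obtain:

  H_0: rank C_0 − rank ∂_1 = 6 − 5 = 1, and the invariant factors of ∂_1 are all 1, so H_0 ≅ Z.
  H_1: rank ker ∂_1 − rank ∂_2 = (15 − 5) − 10 = 0, and ∂_2 has invariant factor 2 > 1, so H_1 ≅ Z/2.
  H_2: rank ker ∂_2 − rank ∂_3 = (10 − 10) − 0 = 0, and there is no ∂_3, so H_2 ≅ 0.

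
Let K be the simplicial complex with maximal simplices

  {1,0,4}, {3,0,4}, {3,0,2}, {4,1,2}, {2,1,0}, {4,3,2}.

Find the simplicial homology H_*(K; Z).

H_0 ≅ Z,  H_1 = 0,  H_2 ≅ Z.

We work with the vertex ordering 0 < 1 < 2 < 3 < 4. The simplices of K, each written with vertices in increasing order, are:

  0-simplices (5): [0], [1], [2], [3], [4]
  1-simplices (9): [0,1], [0,2], [0,3], [0,4], [1,2], [1,4], [2,3], [2,4], [3,4]
  2-simplices (6): [0,1,2], [0,1,4], [0,2,3], [0,3,4], [1,2,4], [2,3,4]

so the chain groups are C_0 ≅ Z^5, C_1 ≅ Z^9, C_2 ≅ Z^6.

∂_1: C_1 → C_0 sends each edge [p,q] (with p < q) to q − p.
The resulting 5×9 matrix has rank 4, and its Smith normal form has invariant factors (1,1,1,1).

The boundary map ∂_2: C_2 → C_1 acts by ∂[p,q,r] = [q,r] − [p,r] + [p,q]. For instance
  ∂[0,2,3] = [2,3] − [0,3] + [0,2],
  ∂[0,3,4] = [3,4] − [0,4] + [0,3].
This gives a 9×6 integer matrix of rank 5; reducing to Smith normal form yields diagonal entries (1,1,1,1,1).

Computing H_k = (kernel of ∂_k) / (image of ∂_{k+1}):

  H_0: rank C_0 − rank ∂_1 = 5 − 4 = 1, and the invariant factors of ∂_1 are all 1, so H_0 = Z.
  H_1: rank ker ∂_1 − rank ∂_2 = (9 − 4) − 5 = 0, and the invariant factors of ∂_2 are all 1, so H_1 = 0.
  H_2: rank ker ∂_2 − rank ∂_3 = (6 − 5) − 0 = 1, and there is no ∂_3, so H_2 = Z.

(K is a triangulation of the 2-sphere S^2.)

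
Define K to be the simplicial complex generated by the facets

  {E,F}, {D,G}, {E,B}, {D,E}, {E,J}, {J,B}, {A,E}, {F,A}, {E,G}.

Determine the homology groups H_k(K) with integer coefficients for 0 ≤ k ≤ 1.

H_0 ≅ Z,  H_1 ≅ Z^3.

We work with the vertex ordering A < B < D < E < F < G < J. The simplices of K, each written with vertices in increasing order, are:

  0-simplices (7): A, B, D, E, F, G, J
  1-simplices (9): AE, AF, BE, BJ, DE, DG, EF, EG, EJ

giving chain groups C_0 ≅ Z^7, C_1 ≅ Z^9.

Boundary ∂_1: C_1 → C_0 maps an edge to its endpoints' difference, ∂[p,q] = q − p.
The resulting 7×9 matrix has rank 6, and its Smith normal form has invariant factors (1,1,1,1,1,1).

Now H_k = ker ∂_k / im ∂_{k+1}, so:

  H_0: rank C_0 − rank ∂_1 = 7 − 6 = 1, and the invariant factors of ∂_1 are all 1, so H_0 = Z.
  H_1: rank ker ∂_1 − rank ∂_2 = (9 − 6) − 0 = 3, and there is no ∂_2, so H_1 = Z^3.

(K is a triangulation of a wedge of 3 circles.)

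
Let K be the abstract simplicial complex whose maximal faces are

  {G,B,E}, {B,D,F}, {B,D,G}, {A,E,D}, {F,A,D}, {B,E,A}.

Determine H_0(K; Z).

H_0 = Z.

Order the vertices as A < B < D < E < F < G. Listing each simplex with vertices in this order, K has dimension 2 with simplices:

  0-simplices (6): A, B, D, E, F, G
  1-simplices (12): AB, AD, AE, AF, BD, BE, BF, BG, DE, DF, DG, EG
  2-simplices (6): ABE, ADE, ADF, BDF, BDG, BEG

so the chain groups are C_0 ≅ Z^6, C_1 ≅ Z^12, C_2 ≅ Z^6.

∂_1: C_1 → C_0 maps an edge to its endpoints' difference, ∂[p,q] = q − p. For instance
  ∂AF = F − A.
The 6×12 boundary matrix has rank 5 and Smith normal form diag(1,1,1,1,1).

The boundary map ∂_2: C_2 → C_1 acts by ∂[p,q,r] = [q,r] − [p,r] + [p,q]. For instance
  ∂ABE = BE − AE + AB,
  ∂ADE = DE − AE + AD.
This gives a 12×6 integer matrix of rank 6; reducing to Smith normal form yields diagonal entries (1,1,1,1,1,1).

Computing H_k = (kernel of ∂_k) / (image of ∂_{k+1}):

  H_0: rank C_0 − rank ∂_1 = 6 − 5 = 1, and the invariant factors of ∂_1 are all 1, so H_0 = Z.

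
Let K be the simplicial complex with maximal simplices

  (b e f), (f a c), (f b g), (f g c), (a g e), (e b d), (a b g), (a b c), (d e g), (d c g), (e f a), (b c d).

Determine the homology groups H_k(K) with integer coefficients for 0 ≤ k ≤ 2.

H_0 ≅ Z,  H_1 ≅ Z/2Z,  H_2 = 0.

Fix the vertex order a < b < c < d < e < f < g and write every simplex with vertices in increasing order. Then dim K = 2 and the simplices of K are:

  0-simplices (7): a, b, c, d, e, f, g
  1-simplices (18): ab, ac, ae, af, ag, bc, bd, be, bf, bg, cd, cf, cg, de, dg, ef, eg, fg
  2-simplices (12): abc, abg, acf, aef, aeg, bcd, bde, bef, bfg, cdg, cfg, deg

Hence C_0 ≅ Z^7, C_1 ≅ Z^18, C_2 ≅ Z^12.

∂_1: C_1 → C_0 is given by ∂[p,q] = [q] − [p]. For instance
  ∂bc = c − b.
The resulting 7×18 matrix has rank 6, and its Smith normal form has invariant factors (1,1,1,1,1,1).

∂_2: C_2 → C_1 acts by ∂[p,q,r] = [q,r] − [p,r] + [p,q]. For instance
  ∂abc = bc − ac + ab,
  ∂abg = bg − ag + ab.
The 18×12 boundary matrix has rank 12 and Smith normal form diag(1,1,1,1,1,1,1,1,1,1,1,2).

Computing H_k = (kernel of ∂_k) / (image of ∂_{k+1}):

  H_0: rank C_0 − rank ∂_1 = 7 − 6 = 1, and the invariant factors of ∂_1 are all 1, so H_0 ≅ Z.
  H_1: rank ker ∂_1 − rank ∂_2 = (18 − 6) − 12 = 0, and ∂_2 has invariant factor 2 > 1, so H_1 ≅ Z/2Z.
  H_2: rank ker ∂_2 − rank ∂_3 = (12 − 12) − 0 = 0, and there is no ∂_3, so H_2 ≅ 0.

As a check, the Euler characteristic is 7 − 18 + 12 = 1, which agrees with 1 − 0 + 0 = 1.
(K is a triangulation of the real projective plane RP^2.)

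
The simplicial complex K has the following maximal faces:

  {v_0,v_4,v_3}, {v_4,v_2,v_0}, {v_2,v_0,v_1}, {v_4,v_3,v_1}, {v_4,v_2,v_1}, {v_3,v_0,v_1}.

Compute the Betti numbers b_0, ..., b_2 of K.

b_0 = 1, b_1 = 0, b_2 = 1.

Fix the vertex order v_0 < v_1 < v_2 < v_3 < v_4 and write every simplex with vertices in increasing order. Then dim K = 2 and the simplices of K are:

  0-simplices (5): [v_0], [v_1], [v_2], [v_3], [v_4]
  1-simplices (9): [v_0,v_1], [v_0,v_2], [v_0,v_3], [v_0,v_4], [v_1,v_2], [v_1,v_3], [v_1,v_4], [v_2,v_4], [v_3,v_4]
  2-simplices (6): [v_0,v_1,v_2], [v_0,v_1,v_3], [v_0,v_2,v_4], [v_0,v_3,v_4], [v_1,v_2,v_4], [v_1,v_3,v_4]

so the chain groups are C_0 ≅ Z^5, C_1 ≅ Z^9, C_2 ≅ Z^6.

Boundary ∂_1: C_1 → C_0 sends each edge [p,q] (with p < q) to q − p.
The 5×9 boundary matrix has rank 4 and Smith normal form diag(1,1,1,1).

∂_2: C_2 → C_1 maps a triangle to the signed sum of its edges. For instance
  ∂[v_0,v_2,v_4] = [v_2,v_4] − [v_0,v_4] + [v_0,v_2],
  ∂[v_1,v_2,v_4] = [v_2,v_4] − [v_1,v_4] + [v_1,v_2].
The 9×6 boundary matrix has rank 5 and Smith normal form diag(1,1,1,1,1).

Now H_k = ker ∂_k / im ∂_{k+1}, so:

  H_0: rank C_0 − rank ∂_1 = 5 − 4 = 1, and the invariant factors of ∂_1 are all 1, so H_0 = Z.
  H_1: rank ker ∂_1 − rank ∂_2 = (9 − 4) − 5 = 0, and the invariant factors of ∂_2 are all 1, so H_1 = 0.
  H_2: rank ker ∂_2 − rank ∂_3 = (6 − 5) − 0 = 1, and there is no ∂_3, so H_2 = Z.

Hence the Betti numbers are b_0 = 1, b_1 = 0, b_2 = 1.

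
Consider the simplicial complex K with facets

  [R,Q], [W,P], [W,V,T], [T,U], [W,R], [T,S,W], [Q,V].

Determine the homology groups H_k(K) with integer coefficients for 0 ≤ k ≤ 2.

H_0 ≅ Z,  H_1 ≅ Z,  H_2 = 0.

Take the total order P < Q < R < S < T < U < V < W on the vertex set. Then K (dimension 2) consists of the simplices:

  0-simplices (8): P, Q, R, S, T, U, V, W
  1-simplices (10): PW, QR, QV, RW, ST, SW, TU, TV, TW, VW
  2-simplices (2): STW, TVW

Hence C_0 ≅ Z^8, C_1 ≅ Z^10, C_2 ≅ Z^2.

The boundary map ∂_1: C_1 → C_0 maps an edge to its endpoints' difference, ∂[p,q] = q − p.
As a 8×10 matrix over Z this has rank 7, with invariant factors (1,1,1,1,1,1,1).

The boundary map ∂_2: C_2 → C_1 acts by ∂[p,q,r] = [q,r] − [p,r] + [p,q]. For instance
  ∂STW = TW − SW + ST,
  ∂TVW = VW − TW + TV.
This gives a 10×2 integer matrix of rank 2; reducing to Smith normal form yields diagonal entries (1,1).

Reading off H_k = ker ∂_k / im ∂_{k+1}:

  H_0: rank C_0 − rank ∂_1 = 8 − 7 = 1, and the invariant factors of ∂_1 are all 1, so H_0 = Z.
  H_1: rank ker ∂_1 − rank ∂_2 = (10 − 7) − 2 = 1, and the invariant factors of ∂_2 are all 1, so H_1 = Z.
  H_2: rank ker ∂_2 − rank ∂_3 = (2 − 2) − 0 = 0, and there is no ∂_3, so H_2 = 0.

As a check, the Euler characteristic is 8 − 10 + 2 = 0, which agrees with 1 − 1 + 0 = 0.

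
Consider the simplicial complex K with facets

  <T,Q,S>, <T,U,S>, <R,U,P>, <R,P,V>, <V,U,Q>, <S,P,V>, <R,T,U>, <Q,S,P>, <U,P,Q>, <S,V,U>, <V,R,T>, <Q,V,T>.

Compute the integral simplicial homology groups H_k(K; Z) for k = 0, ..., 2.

H_0 ≅ Z,  H_1 ≅ Z_2,  H_2 = 0.

Fix the vertex order P < Q < R < S < T < U < V and write every simplex with vertices in increasing order. Then dim K = 2 and the simplices of K are:

  0-simplices (7): P, Q, R, S, T, U, V
  1-simplices (18): PQ, PR, PS, PU, PV, QS, QT, QU, QV, RT, RU, RV, ST, SU, SV, TU, TV, UV
  2-simplices (12): PQS, PQU, PRU, PRV, PSV, QST, QTV, QUV, RTU, RTV, STU, SUV

Hence C_0 ≅ Z^7, C_1 ≅ Z^18, C_2 ≅ Z^12.

∂_1: C_1 → C_0 maps an edge to its endpoints' difference, ∂[p,q] = q − p. For instance
  ∂RT = T − R.
As a 7×18 matrix over Z this has rank 6, with invariant factors (1,1,1,1,1,1).

Boundary ∂_2: C_2 → C_1 acts by ∂[p,q,r] = [q,r] − [p,r] + [p,q]. For instance
  ∂QTV = TV − QV + QT,
  ∂PRV = RV − PV + PR.
The resulting 18×12 matrix has rank 12, and its Smith normal form has invariant factors (1,1,1,1,1,1,1,1,1,1,1,2).

Computing H_k = (kernel of ∂_k) / (image of ∂_{k+1}):

  H_0: rank C_0 − rank ∂_1 = 7 − 6 = 1, and the invariant factors of ∂_1 are all 1, so H_0 = Z.
  H_1: rank ker ∂_1 − rank ∂_2 = (18 − 6) − 12 = 0, and ∂_2 has invariant factor 2 > 1, so H_1 = Z_2.
  H_2: rank ker ∂_2 − rank ∂_3 = (12 − 12) − 0 = 0, and there is no ∂_3, so H_2 = 0.

As a check, the Euler characteristic is 7 − 18 + 12 = 1, which agrees with 1 − 0 + 0 = 1.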